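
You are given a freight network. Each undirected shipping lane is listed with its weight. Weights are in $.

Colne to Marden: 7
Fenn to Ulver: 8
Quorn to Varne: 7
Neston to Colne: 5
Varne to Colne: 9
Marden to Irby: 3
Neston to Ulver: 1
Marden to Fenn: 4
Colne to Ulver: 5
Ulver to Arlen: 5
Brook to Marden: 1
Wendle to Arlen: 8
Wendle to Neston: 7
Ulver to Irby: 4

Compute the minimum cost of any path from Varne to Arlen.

$19

Shortest distances from Varne:
Varne: 0
Quorn: 7  (via Varne)
Colne: 9  (via Varne)
Neston: 14  (via Colne)
Ulver: 14  (via Colne)
Marden: 16  (via Colne)
Brook: 17  (via Marden)
Irby: 18  (via Ulver)
Arlen: 19  (via Ulver)
Shortest route: Varne–Colne–Ulver–Arlen = $19.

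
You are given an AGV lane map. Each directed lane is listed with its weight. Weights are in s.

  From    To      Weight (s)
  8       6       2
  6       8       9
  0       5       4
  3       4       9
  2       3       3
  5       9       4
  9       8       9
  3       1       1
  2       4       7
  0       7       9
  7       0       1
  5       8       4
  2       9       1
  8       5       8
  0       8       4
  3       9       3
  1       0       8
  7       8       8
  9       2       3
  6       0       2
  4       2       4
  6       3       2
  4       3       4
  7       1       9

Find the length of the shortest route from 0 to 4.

Running Dijkstra from 0:
0: 0
5: 4  (via 0)
8: 4  (via 0)
6: 6  (via 8)
3: 8  (via 6)
9: 8  (via 5)
1: 9  (via 3)
7: 9  (via 0)
2: 11  (via 9)
4: 17  (via 3)
Shortest route: 0–8–6–3–4 = 17 s.

17 s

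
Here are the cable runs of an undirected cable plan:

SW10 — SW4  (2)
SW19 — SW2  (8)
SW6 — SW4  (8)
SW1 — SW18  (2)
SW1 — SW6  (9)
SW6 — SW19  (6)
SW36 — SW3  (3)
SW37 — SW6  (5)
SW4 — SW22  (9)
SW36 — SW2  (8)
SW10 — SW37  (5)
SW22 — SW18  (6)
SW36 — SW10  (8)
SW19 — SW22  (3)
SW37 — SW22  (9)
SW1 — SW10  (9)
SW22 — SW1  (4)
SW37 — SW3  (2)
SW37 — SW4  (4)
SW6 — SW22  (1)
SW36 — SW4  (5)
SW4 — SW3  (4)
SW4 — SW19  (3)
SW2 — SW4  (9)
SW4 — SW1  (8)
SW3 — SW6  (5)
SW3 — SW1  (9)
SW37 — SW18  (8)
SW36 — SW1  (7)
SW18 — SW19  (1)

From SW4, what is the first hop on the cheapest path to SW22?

Compare a few routes:
SW4 - SW37 - SW6 - SW22: 4+5+1 = 10
SW4 - SW22: 9 = 9
SW4 - SW6 - SW22: 8+1 = 9
SW4 - SW19 - SW22: 3+3 = 6
The minimum is 6 via SW4 - SW19 - SW22.
So from SW4 the first move is to SW19.

SW19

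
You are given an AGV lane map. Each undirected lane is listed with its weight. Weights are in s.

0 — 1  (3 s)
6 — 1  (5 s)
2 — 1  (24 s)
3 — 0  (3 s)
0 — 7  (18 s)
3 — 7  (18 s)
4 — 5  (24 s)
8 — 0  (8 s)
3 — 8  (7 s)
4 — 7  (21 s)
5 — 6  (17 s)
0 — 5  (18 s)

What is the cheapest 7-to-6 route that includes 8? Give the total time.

Shortest 7→8: 7–3–8 = 25
Shortest 8→6: 8–0–1–6 = 16
Total via 8: 25 + 16 = 41 s.

41 s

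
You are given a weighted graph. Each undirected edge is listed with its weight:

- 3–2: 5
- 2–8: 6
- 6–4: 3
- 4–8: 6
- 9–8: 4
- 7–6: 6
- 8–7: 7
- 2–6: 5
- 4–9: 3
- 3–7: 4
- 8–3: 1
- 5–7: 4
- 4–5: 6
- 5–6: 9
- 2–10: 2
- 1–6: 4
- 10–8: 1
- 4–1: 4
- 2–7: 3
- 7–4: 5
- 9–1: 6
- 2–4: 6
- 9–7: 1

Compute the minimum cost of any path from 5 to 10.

Enumerating some paths:
5 → 7 → 8 → 10: 4+7+1 = 12
5 → 7 → 3 → 8 → 10: 4+4+1+1 = 10
5 → 7 → 2 → 10: 4+3+2 = 9
5 → 7 → 9 → 8 → 10: 4+1+4+1 = 10
Cheapest is 5 → 7 → 2 → 10 at 9.

9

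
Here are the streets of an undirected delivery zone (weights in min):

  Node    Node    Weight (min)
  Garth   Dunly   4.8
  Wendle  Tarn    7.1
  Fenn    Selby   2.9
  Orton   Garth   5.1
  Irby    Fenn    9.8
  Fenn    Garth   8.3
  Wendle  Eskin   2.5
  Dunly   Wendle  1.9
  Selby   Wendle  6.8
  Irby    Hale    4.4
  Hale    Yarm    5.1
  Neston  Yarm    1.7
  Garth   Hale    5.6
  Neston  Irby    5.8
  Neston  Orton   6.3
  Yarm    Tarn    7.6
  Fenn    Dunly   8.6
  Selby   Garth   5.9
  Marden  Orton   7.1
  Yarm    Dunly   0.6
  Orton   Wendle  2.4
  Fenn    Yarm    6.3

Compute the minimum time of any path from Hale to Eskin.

Settle nodes by increasing distance from Hale:
Hale: 0
Irby: 4.4  (via Hale)
Yarm: 5.1  (via Hale)
Garth: 5.6  (via Hale)
Dunly: 5.7  (via Yarm)
Neston: 6.8  (via Yarm)
Wendle: 7.6  (via Dunly)
Orton: 10  (via Wendle)
Eskin: 10.1  (via Wendle)
Shortest route: Hale–Yarm–Dunly–Wendle–Eskin = 10.1 min.

10.1 min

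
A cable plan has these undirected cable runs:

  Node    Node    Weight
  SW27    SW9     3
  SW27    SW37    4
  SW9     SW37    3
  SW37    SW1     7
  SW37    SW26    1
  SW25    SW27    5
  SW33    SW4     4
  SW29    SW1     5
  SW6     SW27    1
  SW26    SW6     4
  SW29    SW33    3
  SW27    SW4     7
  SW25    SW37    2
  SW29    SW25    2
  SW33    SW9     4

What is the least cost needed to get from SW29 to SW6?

8

Shortest distances from SW29:
SW29: 0
SW25: 2  (via SW29)
SW33: 3  (via SW29)
SW37: 4  (via SW25)
SW26: 5  (via SW37)
SW1: 5  (via SW29)
SW9: 7  (via SW33)
SW4: 7  (via SW33)
SW27: 7  (via SW25)
SW6: 8  (via SW27)
Shortest route: SW29–SW25–SW27–SW6 = 8.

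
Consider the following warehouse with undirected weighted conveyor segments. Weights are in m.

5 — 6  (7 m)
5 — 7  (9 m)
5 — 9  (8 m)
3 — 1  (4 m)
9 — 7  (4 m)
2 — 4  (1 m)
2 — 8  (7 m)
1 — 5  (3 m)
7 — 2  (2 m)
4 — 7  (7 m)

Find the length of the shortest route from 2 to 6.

18 m

Running Dijkstra from 2:
2: 0
4: 1  (via 2)
7: 2  (via 2)
9: 6  (via 7)
8: 7  (via 2)
5: 11  (via 7)
1: 14  (via 5)
3: 18  (via 1)
6: 18  (via 5)
Shortest route: 2–7–5–6 = 18 m.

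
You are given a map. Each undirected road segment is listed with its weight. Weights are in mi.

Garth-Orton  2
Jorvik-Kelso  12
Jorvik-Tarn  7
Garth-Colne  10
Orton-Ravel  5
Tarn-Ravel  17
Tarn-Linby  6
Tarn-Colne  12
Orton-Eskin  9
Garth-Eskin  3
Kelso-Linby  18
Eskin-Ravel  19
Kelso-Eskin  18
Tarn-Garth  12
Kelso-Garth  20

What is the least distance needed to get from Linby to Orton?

20 mi

Settle nodes by increasing distance from Linby:
Linby: 0
Tarn: 6  (via Linby)
Jorvik: 13  (via Tarn)
Colne: 18  (via Tarn)
Garth: 18  (via Tarn)
Kelso: 18  (via Linby)
Orton: 20  (via Garth)
Shortest route: Linby–Tarn–Garth–Orton = 20 mi.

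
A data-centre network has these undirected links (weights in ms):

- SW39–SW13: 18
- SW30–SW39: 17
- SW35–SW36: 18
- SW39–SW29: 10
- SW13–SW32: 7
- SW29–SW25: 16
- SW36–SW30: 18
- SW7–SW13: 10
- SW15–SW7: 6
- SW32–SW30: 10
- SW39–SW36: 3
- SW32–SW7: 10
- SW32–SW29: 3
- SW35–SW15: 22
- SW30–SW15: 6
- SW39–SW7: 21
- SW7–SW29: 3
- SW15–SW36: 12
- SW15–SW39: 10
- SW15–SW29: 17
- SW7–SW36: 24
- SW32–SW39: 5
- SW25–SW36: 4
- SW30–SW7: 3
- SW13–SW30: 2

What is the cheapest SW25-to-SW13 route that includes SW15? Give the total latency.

24 ms

Best SW25 to SW15: SW25–SW36–SW15 costing 16
Shortest SW15→SW13: SW15–SW30–SW13 = 8
Total via SW15: 16 + 8 = 24 ms.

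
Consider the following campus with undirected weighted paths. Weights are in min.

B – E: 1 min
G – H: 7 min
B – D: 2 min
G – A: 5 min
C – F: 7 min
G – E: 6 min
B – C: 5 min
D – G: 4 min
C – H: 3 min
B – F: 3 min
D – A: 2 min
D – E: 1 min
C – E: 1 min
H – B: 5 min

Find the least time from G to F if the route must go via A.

12 min

Best G to A: G → A costing 5
Best A to F: A → D → B → F costing 7
Total via A: 5 + 7 = 12 min.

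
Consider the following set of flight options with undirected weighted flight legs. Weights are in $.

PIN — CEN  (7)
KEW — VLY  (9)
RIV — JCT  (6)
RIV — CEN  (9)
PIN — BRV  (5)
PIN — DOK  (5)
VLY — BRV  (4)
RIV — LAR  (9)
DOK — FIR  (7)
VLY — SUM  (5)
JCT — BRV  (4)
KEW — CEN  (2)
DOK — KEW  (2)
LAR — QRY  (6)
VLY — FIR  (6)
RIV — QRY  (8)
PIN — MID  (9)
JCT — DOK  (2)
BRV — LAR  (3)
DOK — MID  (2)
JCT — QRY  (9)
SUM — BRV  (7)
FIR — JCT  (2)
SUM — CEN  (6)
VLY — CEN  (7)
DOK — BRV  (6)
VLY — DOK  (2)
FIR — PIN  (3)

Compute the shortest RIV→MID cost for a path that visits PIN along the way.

Best RIV to PIN: RIV → JCT → FIR → PIN costing 11
Shortest PIN→MID: PIN → DOK → MID = 7
Total via PIN: 11 + 7 = $18.

$18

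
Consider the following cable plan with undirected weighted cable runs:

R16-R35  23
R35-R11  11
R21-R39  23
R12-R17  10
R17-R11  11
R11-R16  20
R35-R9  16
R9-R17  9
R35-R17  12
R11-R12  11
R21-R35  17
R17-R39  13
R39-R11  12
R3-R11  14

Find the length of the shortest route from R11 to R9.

Settle nodes by increasing distance from R11:
R11: 0
R12: 11  (via R11)
R17: 11  (via R11)
R35: 11  (via R11)
R39: 12  (via R11)
R3: 14  (via R11)
R9: 20  (via R17)
Shortest route: R11 → R17 → R9 = 20.

20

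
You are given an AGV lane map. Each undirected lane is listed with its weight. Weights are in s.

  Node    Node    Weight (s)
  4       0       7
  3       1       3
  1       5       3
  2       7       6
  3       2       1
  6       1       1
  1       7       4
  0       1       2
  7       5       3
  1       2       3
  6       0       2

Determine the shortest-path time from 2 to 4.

12 s

Compare a few routes:
2–1–6–0–4: 3+1+2+7 = 13
2–1–0–4: 3+2+7 = 12
The minimum is 12 s via 2–1–0–4.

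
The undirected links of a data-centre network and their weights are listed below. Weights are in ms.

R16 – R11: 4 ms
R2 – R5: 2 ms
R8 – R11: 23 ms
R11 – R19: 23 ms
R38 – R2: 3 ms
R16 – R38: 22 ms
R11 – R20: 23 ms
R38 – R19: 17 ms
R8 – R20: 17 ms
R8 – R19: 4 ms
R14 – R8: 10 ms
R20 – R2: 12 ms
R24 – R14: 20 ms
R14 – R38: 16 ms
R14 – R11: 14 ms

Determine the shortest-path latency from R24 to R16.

Compare a few routes:
R24–R14–R8–R11–R16: 20+10+23+4 = 57
R24–R14–R38–R16: 20+16+22 = 58
R24–R14–R11–R16: 20+14+4 = 38
The minimum is 38 ms via R24–R14–R11–R16.

38 ms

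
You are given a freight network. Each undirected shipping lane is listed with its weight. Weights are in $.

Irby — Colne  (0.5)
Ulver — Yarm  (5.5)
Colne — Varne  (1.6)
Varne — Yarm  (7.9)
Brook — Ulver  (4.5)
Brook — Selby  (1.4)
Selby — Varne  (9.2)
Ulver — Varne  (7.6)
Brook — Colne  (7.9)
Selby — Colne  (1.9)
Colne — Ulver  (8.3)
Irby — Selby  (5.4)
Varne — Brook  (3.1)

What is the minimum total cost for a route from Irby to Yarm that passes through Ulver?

$13.8

Best Irby to Ulver: Irby–Colne–Selby–Brook–Ulver costing 8.3
Best Ulver to Yarm: Ulver–Yarm costing 5.5
Total via Ulver: 8.3 + 5.5 = $13.8.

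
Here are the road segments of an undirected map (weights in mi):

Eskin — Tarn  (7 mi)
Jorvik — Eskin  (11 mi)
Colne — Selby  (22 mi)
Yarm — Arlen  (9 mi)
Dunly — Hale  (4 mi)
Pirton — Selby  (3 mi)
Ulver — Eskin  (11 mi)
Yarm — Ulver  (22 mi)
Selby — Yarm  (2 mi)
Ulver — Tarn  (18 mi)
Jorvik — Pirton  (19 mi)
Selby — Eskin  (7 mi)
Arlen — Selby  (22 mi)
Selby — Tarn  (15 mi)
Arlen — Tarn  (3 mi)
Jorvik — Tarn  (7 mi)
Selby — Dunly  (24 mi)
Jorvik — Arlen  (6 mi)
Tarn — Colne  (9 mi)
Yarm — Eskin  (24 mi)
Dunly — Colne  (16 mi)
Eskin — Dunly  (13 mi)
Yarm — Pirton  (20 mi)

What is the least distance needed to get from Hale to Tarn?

24 mi

Running Dijkstra from Hale:
Hale: 0
Dunly: 4  (via Hale)
Eskin: 17  (via Dunly)
Colne: 20  (via Dunly)
Tarn: 24  (via Eskin)
Shortest route: Hale → Dunly → Eskin → Tarn = 24 mi.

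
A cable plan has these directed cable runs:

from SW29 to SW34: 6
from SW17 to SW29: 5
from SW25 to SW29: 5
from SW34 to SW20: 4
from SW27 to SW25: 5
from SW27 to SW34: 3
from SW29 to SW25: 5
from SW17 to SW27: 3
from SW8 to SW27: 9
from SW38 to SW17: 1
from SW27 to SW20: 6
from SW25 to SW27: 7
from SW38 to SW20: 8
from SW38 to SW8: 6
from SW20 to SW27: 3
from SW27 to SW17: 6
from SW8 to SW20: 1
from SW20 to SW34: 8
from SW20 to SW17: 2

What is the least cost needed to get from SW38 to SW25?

9

Compare a few routes:
SW38–SW17–SW27–SW25: 1+3+5 = 9
SW38–SW17–SW29–SW25: 1+5+5 = 11
The minimum is 9 via SW38–SW17–SW27–SW25.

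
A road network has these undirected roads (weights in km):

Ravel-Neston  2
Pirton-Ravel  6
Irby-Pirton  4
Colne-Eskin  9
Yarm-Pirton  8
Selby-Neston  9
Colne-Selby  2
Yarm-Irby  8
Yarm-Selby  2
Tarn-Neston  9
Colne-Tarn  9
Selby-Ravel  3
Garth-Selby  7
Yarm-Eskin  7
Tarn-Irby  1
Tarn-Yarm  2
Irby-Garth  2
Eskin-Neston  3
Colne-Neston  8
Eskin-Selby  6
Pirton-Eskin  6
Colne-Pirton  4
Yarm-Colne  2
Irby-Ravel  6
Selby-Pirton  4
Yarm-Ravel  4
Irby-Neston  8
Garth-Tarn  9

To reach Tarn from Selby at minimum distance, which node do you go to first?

Candidate routes:
Selby → Yarm → Tarn: 2+2 = 4
Selby → Pirton → Irby → Tarn: 4+4+1 = 9
Selby → Colne → Yarm → Tarn: 2+2+2 = 6
Cheapest is Selby → Yarm → Tarn at 4 km.
So from Selby the first move is to Yarm.

Yarm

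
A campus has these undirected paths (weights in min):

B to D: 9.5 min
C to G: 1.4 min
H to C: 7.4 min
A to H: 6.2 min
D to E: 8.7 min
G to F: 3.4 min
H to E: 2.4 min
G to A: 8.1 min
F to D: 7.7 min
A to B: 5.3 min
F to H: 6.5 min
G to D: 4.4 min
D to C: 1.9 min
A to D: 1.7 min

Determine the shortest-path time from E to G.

11.2 min

Shortest distances from E:
E: 0
H: 2.4  (via E)
A: 8.6  (via H)
D: 8.7  (via E)
F: 8.9  (via H)
C: 9.8  (via H)
G: 11.2  (via C)
Shortest route: E → H → C → G = 11.2 min.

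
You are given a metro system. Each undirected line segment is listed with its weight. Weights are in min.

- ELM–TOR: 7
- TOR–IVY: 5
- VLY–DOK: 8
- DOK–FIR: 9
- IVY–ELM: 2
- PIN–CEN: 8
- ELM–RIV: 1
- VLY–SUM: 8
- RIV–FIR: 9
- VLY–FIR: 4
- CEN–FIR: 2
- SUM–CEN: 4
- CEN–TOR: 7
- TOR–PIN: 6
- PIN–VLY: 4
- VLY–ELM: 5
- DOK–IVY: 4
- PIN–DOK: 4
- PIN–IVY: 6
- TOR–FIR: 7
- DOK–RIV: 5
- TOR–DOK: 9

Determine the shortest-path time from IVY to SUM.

15 min

Candidate routes:
IVY–ELM–VLY–FIR–CEN–SUM: 2+5+4+2+4 = 17
IVY–TOR–CEN–SUM: 5+7+4 = 16
IVY–PIN–CEN–SUM: 6+8+4 = 18
IVY–ELM–VLY–SUM: 2+5+8 = 15
The minimum is 15 min via IVY–ELM–VLY–SUM.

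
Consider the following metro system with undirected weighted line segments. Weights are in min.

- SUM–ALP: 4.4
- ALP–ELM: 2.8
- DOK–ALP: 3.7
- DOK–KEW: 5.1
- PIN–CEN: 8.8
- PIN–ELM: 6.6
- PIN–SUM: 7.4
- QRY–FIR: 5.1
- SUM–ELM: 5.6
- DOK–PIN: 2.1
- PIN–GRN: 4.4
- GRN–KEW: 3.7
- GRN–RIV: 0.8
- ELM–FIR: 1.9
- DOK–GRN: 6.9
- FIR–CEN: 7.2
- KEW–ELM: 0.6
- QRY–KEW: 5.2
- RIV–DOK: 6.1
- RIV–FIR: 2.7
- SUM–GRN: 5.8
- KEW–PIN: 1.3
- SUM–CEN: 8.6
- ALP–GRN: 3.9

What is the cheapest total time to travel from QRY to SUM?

Running Dijkstra from QRY:
QRY: 0
FIR: 5.1  (via QRY)
KEW: 5.2  (via QRY)
ELM: 5.8  (via KEW)
PIN: 6.5  (via KEW)
RIV: 7.8  (via FIR)
GRN: 8.6  (via RIV)
DOK: 8.6  (via PIN)
ALP: 8.6  (via ELM)
SUM: 11.4  (via ELM)
Shortest route: QRY → KEW → ELM → SUM = 11.4 min.

11.4 min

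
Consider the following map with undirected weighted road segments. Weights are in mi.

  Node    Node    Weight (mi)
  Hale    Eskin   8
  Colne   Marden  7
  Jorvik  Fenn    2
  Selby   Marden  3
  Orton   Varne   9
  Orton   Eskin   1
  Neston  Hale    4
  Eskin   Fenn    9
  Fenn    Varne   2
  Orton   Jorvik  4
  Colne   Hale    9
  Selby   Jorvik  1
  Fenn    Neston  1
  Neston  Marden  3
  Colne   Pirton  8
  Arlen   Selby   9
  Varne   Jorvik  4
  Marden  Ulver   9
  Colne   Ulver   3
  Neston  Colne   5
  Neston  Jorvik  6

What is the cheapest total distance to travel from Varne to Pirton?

Shortest distances from Varne:
Varne: 0
Fenn: 2  (via Varne)
Neston: 3  (via Fenn)
Jorvik: 4  (via Varne)
Selby: 5  (via Jorvik)
Marden: 6  (via Neston)
Hale: 7  (via Neston)
Colne: 8  (via Neston)
Orton: 8  (via Jorvik)
Eskin: 9  (via Orton)
Ulver: 11  (via Colne)
Arlen: 14  (via Selby)
Pirton: 16  (via Colne)
Shortest route: Varne–Fenn–Neston–Colne–Pirton = 16 mi.

16 mi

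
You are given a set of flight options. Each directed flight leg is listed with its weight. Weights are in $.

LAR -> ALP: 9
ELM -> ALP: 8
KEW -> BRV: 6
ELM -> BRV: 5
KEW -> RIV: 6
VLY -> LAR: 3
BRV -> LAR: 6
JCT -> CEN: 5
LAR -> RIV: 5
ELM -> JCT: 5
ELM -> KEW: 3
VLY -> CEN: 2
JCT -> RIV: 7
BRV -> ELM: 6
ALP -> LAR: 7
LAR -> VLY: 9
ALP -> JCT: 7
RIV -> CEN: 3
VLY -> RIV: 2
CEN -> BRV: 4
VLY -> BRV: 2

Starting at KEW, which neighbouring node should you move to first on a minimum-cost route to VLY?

Compare a few routes:
KEW → RIV → CEN → BRV → LAR → VLY: 6+3+4+6+9 = 28
KEW → BRV → LAR → VLY: 6+6+9 = 21
Cheapest is KEW → BRV → LAR → VLY at $21.
So from KEW the first move is to BRV.

BRV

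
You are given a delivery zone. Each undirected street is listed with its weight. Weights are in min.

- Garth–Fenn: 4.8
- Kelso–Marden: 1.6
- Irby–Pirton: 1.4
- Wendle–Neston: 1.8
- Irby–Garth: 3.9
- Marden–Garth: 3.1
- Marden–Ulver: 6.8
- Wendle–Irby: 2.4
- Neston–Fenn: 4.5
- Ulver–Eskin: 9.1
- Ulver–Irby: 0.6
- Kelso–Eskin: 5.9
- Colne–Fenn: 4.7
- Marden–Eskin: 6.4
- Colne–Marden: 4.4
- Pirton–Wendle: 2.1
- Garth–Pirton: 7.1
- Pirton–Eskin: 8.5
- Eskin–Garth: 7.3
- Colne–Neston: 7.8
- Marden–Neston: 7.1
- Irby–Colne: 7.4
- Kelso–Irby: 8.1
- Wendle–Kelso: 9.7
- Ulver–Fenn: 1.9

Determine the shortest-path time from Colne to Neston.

Settle nodes by increasing distance from Colne:
Colne: 0
Marden: 4.4  (via Colne)
Fenn: 4.7  (via Colne)
Kelso: 6  (via Marden)
Ulver: 6.6  (via Fenn)
Irby: 7.2  (via Ulver)
Garth: 7.5  (via Marden)
Neston: 7.8  (via Colne)
Shortest route: Colne → Neston = 7.8 min.

7.8 min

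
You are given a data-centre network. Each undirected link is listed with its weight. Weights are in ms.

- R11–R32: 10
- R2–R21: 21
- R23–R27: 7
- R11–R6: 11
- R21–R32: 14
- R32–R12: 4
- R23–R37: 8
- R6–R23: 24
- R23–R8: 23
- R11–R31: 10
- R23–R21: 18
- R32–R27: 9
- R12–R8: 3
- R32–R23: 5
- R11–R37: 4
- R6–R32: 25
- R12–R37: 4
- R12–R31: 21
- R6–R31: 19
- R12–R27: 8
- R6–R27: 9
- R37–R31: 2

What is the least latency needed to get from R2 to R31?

45 ms

Candidate routes:
R2 - R21 - R23 - R37 - R31: 21+18+8+2 = 49
R2 - R21 - R32 - R12 - R37 - R31: 21+14+4+4+2 = 45
The minimum is 45 ms via R2 - R21 - R32 - R12 - R37 - R31.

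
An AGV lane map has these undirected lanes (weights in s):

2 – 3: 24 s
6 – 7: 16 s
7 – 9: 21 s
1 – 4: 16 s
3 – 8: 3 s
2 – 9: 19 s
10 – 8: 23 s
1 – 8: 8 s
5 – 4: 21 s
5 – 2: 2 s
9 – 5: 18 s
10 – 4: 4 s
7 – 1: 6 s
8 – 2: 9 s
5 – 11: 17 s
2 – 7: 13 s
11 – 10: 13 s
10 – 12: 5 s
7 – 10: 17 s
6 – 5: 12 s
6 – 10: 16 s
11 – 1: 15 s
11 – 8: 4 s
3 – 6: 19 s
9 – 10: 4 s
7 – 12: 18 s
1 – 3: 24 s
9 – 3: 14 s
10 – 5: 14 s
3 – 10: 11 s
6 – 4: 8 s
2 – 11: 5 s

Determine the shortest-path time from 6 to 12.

17 s

Compare a few routes:
6 - 10 - 12: 16+5 = 21
6 - 4 - 10 - 12: 8+4+5 = 17
6 - 5 - 10 - 12: 12+14+5 = 31
Cheapest is 6 - 4 - 10 - 12 at 17 s.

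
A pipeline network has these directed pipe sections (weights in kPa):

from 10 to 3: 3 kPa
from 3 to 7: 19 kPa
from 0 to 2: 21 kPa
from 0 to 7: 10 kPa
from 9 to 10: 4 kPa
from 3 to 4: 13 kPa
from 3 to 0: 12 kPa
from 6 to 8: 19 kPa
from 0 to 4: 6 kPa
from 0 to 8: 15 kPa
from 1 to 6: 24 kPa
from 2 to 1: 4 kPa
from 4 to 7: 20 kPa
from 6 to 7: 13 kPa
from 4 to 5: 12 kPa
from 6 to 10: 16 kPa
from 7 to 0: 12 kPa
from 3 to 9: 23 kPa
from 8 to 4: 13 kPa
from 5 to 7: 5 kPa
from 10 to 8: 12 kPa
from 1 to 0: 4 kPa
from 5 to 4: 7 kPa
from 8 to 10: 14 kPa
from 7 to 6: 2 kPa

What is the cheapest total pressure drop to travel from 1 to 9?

Candidate routes:
1 - 0 - 7 - 6 - 10 - 3 - 9: 4+10+2+16+3+23 = 58
1 - 0 - 8 - 10 - 3 - 9: 4+15+14+3+23 = 59
Cheapest is 1 - 0 - 7 - 6 - 10 - 3 - 9 at 58 kPa.

58 kPa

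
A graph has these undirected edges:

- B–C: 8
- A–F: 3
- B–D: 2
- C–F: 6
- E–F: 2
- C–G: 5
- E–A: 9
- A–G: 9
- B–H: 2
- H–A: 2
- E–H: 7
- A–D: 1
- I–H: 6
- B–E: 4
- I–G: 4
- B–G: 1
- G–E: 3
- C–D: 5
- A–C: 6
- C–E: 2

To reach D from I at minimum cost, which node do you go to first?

G

Candidate routes:
I → H → B → D: 6+2+2 = 10
I → G → B → D: 4+1+2 = 7
I → H → A → D: 6+2+1 = 9
The minimum is 7 via I → G → B → D.
So from I the first move is to G.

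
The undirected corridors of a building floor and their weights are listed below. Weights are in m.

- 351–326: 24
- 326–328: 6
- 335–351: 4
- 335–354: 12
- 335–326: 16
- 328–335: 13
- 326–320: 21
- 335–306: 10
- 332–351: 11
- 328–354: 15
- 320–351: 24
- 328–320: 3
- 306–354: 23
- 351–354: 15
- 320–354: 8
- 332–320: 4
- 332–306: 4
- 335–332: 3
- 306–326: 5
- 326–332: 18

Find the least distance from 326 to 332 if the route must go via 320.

13 m

Shortest 326→320: 326–328–320 = 9
Shortest 320→332: 320–332 = 4
Total via 320: 9 + 4 = 13 m.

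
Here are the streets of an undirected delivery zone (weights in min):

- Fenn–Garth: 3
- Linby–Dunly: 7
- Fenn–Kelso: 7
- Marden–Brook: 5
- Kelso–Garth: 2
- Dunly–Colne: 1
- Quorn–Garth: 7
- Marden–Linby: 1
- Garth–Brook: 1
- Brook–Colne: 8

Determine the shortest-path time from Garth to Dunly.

Settle nodes by increasing distance from Garth:
Garth: 0
Brook: 1  (via Garth)
Kelso: 2  (via Garth)
Fenn: 3  (via Garth)
Marden: 6  (via Brook)
Quorn: 7  (via Garth)
Linby: 7  (via Marden)
Colne: 9  (via Brook)
Dunly: 10  (via Colne)
Shortest route: Garth → Brook → Colne → Dunly = 10 min.

10 min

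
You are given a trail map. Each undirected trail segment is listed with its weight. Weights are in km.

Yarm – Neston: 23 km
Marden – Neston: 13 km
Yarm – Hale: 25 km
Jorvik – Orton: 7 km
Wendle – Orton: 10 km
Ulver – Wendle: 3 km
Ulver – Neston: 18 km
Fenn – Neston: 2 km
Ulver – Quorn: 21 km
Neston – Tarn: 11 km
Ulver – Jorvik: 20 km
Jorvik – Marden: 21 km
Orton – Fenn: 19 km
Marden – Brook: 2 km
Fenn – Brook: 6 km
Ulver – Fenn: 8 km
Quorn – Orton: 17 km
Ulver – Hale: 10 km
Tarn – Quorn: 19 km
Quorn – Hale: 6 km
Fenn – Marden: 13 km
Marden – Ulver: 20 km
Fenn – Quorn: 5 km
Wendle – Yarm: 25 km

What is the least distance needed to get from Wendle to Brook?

Running Dijkstra from Wendle:
Wendle: 0
Ulver: 3  (via Wendle)
Orton: 10  (via Wendle)
Fenn: 11  (via Ulver)
Hale: 13  (via Ulver)
Neston: 13  (via Fenn)
Quorn: 16  (via Fenn)
Brook: 17  (via Fenn)
Shortest route: Wendle → Ulver → Fenn → Brook = 17 km.

17 km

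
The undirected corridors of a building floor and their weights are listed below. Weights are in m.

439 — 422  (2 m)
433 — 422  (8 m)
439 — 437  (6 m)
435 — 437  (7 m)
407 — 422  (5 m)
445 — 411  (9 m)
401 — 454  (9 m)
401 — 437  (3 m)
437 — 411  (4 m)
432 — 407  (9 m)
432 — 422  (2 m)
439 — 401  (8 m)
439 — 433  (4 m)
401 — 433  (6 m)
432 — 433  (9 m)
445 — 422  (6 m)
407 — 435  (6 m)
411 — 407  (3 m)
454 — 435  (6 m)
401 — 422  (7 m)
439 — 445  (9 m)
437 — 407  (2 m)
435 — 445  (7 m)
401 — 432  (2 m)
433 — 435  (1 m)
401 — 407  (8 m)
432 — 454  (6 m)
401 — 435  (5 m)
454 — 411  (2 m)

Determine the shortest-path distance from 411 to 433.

Compare a few routes:
411–407–435–433: 3+6+1 = 10
411–454–435–433: 2+6+1 = 9
The minimum is 9 m via 411–454–435–433.

9 m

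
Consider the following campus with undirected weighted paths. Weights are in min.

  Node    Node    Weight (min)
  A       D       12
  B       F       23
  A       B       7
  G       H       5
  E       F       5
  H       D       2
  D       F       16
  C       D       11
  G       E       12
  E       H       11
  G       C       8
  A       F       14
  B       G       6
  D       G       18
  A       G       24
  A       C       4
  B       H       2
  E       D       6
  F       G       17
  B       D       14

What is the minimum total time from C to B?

11 min

Compare a few routes:
C → G → B: 8+6 = 14
C → A → B: 4+7 = 11
The minimum is 11 min via C → A → B.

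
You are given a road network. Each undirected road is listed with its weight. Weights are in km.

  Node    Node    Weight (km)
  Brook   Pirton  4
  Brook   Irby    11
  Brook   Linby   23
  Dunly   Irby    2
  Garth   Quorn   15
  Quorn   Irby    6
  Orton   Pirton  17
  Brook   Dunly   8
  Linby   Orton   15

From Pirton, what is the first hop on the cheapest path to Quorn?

Brook

Compare a few routes:
Pirton–Brook–Irby–Quorn: 4+11+6 = 21
Pirton–Brook–Dunly–Irby–Quorn: 4+8+2+6 = 20
Cheapest is Pirton–Brook–Dunly–Irby–Quorn at 20 km.
So from Pirton the first move is to Brook.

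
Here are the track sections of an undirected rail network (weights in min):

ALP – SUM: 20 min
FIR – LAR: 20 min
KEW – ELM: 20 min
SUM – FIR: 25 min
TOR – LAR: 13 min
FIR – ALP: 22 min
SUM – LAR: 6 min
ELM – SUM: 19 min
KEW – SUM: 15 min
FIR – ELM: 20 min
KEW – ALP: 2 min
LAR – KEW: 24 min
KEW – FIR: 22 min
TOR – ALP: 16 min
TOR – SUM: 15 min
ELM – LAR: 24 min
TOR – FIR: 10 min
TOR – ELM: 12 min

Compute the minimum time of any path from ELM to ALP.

22 min

Candidate routes:
ELM–TOR–ALP: 12+16 = 28
ELM–SUM–KEW–ALP: 19+15+2 = 36
ELM–SUM–ALP: 19+20 = 39
ELM–KEW–ALP: 20+2 = 22
The minimum is 22 min via ELM–KEW–ALP.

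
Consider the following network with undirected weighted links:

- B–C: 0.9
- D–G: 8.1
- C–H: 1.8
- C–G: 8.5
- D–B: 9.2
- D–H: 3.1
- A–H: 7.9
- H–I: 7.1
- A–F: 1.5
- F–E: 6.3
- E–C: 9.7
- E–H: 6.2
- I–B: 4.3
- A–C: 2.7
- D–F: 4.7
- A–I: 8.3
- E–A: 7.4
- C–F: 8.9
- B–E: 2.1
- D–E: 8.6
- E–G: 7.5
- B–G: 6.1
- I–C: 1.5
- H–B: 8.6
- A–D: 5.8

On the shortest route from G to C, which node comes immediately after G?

B

Candidate routes:
G → E → B → C: 7.5+2.1+0.9 = 10.5
G → B → I → C: 6.1+4.3+1.5 = 11.9
G → B → C: 6.1+0.9 = 7
G → C: 8.5 = 8.5
The minimum is 7 via G → B → C.
So from G the first move is to B.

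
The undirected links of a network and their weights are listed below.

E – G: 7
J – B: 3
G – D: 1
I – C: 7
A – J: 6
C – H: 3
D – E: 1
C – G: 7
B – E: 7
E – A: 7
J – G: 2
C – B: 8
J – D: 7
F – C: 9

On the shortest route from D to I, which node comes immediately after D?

G

Compare a few routes:
D → G → C → I: 1+7+7 = 15
D → G → J → B → C → I: 1+2+3+8+7 = 21
D → E → B → C → I: 1+7+8+7 = 23
D → E → G → C → I: 1+7+7+7 = 22
The minimum is 15 via D → G → C → I.
So from D the first move is to G.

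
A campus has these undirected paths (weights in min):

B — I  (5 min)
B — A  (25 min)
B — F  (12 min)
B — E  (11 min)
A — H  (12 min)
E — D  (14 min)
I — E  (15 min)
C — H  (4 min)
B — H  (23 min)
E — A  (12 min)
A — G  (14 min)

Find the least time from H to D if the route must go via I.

57 min

Shortest H→I: H → B → I = 28
Best I to D: I → E → D costing 29
Total via I: 28 + 29 = 57 min.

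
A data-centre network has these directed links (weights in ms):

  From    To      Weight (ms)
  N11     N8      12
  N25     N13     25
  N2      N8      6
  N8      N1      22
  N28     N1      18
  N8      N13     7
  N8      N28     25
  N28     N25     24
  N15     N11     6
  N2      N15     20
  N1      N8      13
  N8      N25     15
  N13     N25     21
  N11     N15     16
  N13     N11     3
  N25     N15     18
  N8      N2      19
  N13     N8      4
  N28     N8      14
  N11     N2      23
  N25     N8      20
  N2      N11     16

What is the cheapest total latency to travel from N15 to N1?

Enumerating some paths:
N15–N11–N8–N1: 6+12+22 = 40
N15–N11–N2–N8–N1: 6+23+6+22 = 57
Cheapest is N15–N11–N8–N1 at 40 ms.

40 ms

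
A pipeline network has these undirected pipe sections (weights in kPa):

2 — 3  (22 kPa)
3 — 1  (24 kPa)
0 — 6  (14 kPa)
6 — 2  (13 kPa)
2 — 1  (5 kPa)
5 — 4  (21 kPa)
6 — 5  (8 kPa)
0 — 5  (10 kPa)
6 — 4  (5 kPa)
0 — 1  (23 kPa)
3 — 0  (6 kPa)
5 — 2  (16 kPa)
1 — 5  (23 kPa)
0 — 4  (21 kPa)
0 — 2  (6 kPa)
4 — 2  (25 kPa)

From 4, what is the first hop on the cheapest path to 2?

Enumerating some paths:
4 - 6 - 0 - 2: 5+14+6 = 25
4 - 6 - 2: 5+13 = 18
4 - 2: 25 = 25
4 - 0 - 2: 21+6 = 27
Cheapest is 4 - 6 - 2 at 18 kPa.
So from 4 the first move is to 6.

6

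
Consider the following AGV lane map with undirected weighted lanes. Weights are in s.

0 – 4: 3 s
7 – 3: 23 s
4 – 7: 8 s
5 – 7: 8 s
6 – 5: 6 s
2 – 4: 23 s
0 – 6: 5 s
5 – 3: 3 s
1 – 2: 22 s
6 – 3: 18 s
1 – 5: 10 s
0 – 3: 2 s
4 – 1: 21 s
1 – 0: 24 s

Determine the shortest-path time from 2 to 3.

28 s

Enumerating some paths:
2 → 1 → 5 → 3: 22+10+3 = 35
2 → 4 → 0 → 3: 23+3+2 = 28
Cheapest is 2 → 4 → 0 → 3 at 28 s.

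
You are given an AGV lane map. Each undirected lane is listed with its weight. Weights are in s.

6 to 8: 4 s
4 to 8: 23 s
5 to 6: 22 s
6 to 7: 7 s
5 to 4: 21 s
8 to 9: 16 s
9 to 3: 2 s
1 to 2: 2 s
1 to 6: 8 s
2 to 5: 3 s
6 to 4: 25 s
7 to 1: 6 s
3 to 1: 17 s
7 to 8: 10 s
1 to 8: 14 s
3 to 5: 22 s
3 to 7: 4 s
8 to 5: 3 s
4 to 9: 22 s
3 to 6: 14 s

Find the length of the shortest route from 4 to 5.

Shortest distances from 4:
4: 0
5: 21  (via 4)
Shortest route: 4–5 = 21 s.

21 s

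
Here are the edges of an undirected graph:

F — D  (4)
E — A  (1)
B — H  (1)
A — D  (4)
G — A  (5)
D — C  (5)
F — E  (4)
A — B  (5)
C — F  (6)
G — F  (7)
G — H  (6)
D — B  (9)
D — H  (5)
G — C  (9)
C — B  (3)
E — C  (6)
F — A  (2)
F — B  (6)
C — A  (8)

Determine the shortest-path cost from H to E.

7

Enumerating some paths:
H → B → A → E: 1+5+1 = 7
H → B → F → A → E: 1+6+2+1 = 10
The minimum is 7 via H → B → A → E.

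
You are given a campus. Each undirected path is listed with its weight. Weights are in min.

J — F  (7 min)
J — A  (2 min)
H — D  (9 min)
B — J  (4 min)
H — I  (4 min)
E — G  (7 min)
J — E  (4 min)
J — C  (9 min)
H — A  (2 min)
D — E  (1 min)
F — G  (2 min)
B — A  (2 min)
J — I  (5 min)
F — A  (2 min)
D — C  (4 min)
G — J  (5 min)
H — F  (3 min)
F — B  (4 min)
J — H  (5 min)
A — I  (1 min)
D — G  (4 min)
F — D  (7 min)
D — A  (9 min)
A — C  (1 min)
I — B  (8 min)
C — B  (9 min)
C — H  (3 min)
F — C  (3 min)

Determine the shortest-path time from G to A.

Enumerating some paths:
G → F → C → A: 2+3+1 = 6
G → F → A: 2+2 = 4
Cheapest is G → F → A at 4 min.

4 min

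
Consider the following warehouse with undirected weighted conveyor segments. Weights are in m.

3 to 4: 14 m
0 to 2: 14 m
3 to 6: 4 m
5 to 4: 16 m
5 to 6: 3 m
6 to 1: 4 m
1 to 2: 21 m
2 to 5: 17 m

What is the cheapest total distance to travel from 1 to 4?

Candidate routes:
1–6–3–4: 4+4+14 = 22
1–6–5–4: 4+3+16 = 23
The minimum is 22 m via 1–6–3–4.

22 m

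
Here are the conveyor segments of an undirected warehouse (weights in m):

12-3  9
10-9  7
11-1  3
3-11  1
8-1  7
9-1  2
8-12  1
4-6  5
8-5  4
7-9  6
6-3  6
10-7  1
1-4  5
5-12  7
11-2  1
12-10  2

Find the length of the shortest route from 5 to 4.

Enumerating some paths:
5–12–8–1–4: 7+1+7+5 = 20
5–8–1–4: 4+7+5 = 16
5–8–12–10–7–9–1–4: 4+1+2+1+6+2+5 = 21
Cheapest is 5–8–1–4 at 16 m.

16 m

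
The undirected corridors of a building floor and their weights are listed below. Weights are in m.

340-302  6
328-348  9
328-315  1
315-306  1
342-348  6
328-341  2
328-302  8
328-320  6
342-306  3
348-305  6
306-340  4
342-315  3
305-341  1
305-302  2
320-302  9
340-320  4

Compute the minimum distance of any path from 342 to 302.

9 m

Settle nodes by increasing distance from 342:
342: 0
306: 3  (via 342)
315: 3  (via 342)
328: 4  (via 315)
341: 6  (via 328)
348: 6  (via 342)
340: 7  (via 306)
305: 7  (via 341)
302: 9  (via 305)
Shortest route: 342–315–328–341–305–302 = 9 m.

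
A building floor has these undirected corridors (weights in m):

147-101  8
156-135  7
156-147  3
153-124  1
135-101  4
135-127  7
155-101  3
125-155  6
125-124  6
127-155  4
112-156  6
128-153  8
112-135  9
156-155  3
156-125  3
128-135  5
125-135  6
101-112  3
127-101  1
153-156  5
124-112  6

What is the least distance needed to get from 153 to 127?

11 m

Enumerating some paths:
153 → 156 → 155 → 101 → 127: 5+3+3+1 = 12
153 → 156 → 155 → 127: 5+3+4 = 12
153 → 124 → 112 → 101 → 127: 1+6+3+1 = 11
153 → 156 → 112 → 101 → 127: 5+6+3+1 = 15
Cheapest is 153 → 124 → 112 → 101 → 127 at 11 m.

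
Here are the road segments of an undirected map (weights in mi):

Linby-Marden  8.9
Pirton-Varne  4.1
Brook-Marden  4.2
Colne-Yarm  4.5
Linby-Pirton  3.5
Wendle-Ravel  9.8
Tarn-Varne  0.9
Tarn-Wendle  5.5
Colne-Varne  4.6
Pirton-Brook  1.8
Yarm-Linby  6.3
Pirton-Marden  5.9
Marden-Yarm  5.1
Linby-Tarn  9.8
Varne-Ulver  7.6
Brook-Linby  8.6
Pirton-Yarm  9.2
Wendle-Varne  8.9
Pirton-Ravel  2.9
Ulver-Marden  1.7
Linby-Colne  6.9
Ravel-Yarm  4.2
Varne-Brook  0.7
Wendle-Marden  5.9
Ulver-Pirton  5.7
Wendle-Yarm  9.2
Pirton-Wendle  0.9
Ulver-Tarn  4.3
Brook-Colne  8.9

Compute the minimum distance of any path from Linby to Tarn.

Running Dijkstra from Linby:
Linby: 0
Pirton: 3.5  (via Linby)
Wendle: 4.4  (via Pirton)
Brook: 5.3  (via Pirton)
Varne: 6  (via Brook)
Yarm: 6.3  (via Linby)
Ravel: 6.4  (via Pirton)
Tarn: 6.9  (via Varne)
Shortest route: Linby–Pirton–Brook–Varne–Tarn = 6.9 mi.

6.9 mi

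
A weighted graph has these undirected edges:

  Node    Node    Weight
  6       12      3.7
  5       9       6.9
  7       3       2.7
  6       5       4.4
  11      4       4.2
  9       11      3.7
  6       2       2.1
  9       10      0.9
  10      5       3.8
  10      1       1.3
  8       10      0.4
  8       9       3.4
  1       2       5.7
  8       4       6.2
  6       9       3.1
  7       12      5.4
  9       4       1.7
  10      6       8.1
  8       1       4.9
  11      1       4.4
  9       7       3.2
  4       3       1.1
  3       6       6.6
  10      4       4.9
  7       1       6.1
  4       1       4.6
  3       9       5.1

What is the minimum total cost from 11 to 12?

Compare a few routes:
11 - 9 - 6 - 12: 3.7+3.1+3.7 = 10.5
11 - 9 - 7 - 12: 3.7+3.2+5.4 = 12.3
11 - 4 - 9 - 6 - 12: 4.2+1.7+3.1+3.7 = 12.7
Cheapest is 11 - 9 - 6 - 12 at 10.5.

10.5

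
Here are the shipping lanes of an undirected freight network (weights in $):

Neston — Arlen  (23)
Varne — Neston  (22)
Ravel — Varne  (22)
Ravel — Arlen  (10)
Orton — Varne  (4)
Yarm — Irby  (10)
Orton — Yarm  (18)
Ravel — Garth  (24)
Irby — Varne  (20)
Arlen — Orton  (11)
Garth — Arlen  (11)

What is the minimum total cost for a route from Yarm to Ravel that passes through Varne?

Best Yarm to Varne: Yarm–Orton–Varne costing 22
Shortest Varne→Ravel: Varne–Ravel = 22
Total via Varne: 22 + 22 = $44.

$44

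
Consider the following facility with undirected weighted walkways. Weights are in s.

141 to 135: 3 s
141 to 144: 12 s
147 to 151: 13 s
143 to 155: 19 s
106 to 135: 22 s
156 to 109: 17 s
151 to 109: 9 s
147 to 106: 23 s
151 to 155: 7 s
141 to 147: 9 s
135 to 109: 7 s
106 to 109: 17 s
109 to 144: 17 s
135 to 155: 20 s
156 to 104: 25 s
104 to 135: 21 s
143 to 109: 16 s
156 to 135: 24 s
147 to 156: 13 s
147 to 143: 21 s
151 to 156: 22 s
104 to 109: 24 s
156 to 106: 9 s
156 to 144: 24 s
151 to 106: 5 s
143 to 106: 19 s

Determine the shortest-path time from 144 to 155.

Running Dijkstra from 144:
144: 0
141: 12  (via 144)
135: 15  (via 141)
109: 17  (via 144)
147: 21  (via 141)
156: 24  (via 144)
151: 26  (via 109)
106: 31  (via 151)
155: 33  (via 151)
Shortest route: 144 → 109 → 151 → 155 = 33 s.

33 s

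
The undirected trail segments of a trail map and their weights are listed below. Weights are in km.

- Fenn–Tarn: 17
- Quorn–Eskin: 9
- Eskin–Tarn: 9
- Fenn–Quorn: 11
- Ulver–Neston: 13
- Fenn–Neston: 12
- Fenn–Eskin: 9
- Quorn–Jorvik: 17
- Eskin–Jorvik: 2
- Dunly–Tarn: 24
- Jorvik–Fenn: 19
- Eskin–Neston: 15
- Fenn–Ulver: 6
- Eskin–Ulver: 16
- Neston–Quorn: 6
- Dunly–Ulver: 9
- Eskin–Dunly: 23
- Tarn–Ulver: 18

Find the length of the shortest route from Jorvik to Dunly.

25 km

Shortest distances from Jorvik:
Jorvik: 0
Eskin: 2  (via Jorvik)
Tarn: 11  (via Eskin)
Quorn: 11  (via Eskin)
Fenn: 11  (via Eskin)
Ulver: 17  (via Fenn)
Neston: 17  (via Eskin)
Dunly: 25  (via Eskin)
Shortest route: Jorvik–Eskin–Dunly = 25 km.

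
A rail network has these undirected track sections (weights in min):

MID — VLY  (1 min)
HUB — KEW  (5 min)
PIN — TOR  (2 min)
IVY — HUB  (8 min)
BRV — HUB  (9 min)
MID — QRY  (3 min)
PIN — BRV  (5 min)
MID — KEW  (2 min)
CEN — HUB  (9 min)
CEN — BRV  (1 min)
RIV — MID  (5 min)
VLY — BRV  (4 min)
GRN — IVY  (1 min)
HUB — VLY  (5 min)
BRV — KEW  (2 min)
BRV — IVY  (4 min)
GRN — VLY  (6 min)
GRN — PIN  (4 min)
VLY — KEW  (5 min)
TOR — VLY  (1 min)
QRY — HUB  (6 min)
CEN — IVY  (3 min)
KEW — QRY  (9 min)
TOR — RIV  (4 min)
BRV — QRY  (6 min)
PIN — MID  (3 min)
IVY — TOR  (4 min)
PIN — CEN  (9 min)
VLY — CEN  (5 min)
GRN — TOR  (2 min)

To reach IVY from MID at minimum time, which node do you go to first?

Compare a few routes:
MID → PIN → GRN → IVY: 3+4+1 = 8
MID → VLY → TOR → GRN → IVY: 1+1+2+1 = 5
MID → VLY → TOR → IVY: 1+1+4 = 6
Cheapest is MID → VLY → TOR → GRN → IVY at 5 min.
So from MID the first move is to VLY.

VLY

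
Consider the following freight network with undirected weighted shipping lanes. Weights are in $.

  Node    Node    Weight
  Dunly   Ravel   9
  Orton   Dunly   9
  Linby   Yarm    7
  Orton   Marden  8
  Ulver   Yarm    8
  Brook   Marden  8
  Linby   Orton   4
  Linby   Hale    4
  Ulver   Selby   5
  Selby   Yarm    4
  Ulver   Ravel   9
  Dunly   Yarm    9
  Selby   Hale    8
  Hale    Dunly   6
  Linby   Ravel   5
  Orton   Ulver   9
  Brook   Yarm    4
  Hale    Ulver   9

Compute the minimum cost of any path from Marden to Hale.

$16

Enumerating some paths:
Marden → Orton → Dunly → Hale: 8+9+6 = 23
Marden → Brook → Yarm → Linby → Hale: 8+4+7+4 = 23
Marden → Orton → Linby → Hale: 8+4+4 = 16
The minimum is $16 via Marden → Orton → Linby → Hale.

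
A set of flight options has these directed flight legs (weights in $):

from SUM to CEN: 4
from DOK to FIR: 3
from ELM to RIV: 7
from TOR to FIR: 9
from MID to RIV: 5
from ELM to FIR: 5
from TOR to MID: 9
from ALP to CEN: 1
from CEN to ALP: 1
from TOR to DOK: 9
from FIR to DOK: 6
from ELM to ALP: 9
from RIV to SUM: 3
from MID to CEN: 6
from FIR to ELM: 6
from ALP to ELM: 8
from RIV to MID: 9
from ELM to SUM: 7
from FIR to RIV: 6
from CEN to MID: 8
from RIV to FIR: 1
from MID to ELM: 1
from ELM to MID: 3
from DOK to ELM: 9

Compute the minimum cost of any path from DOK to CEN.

Compare a few routes:
DOK–ELM–ALP–CEN: 9+9+1 = 19
DOK–FIR–RIV–SUM–CEN: 3+6+3+4 = 16
DOK–FIR–ELM–MID–CEN: 3+6+3+6 = 18
DOK–ELM–MID–CEN: 9+3+6 = 18
Cheapest is DOK–FIR–RIV–SUM–CEN at $16.

$16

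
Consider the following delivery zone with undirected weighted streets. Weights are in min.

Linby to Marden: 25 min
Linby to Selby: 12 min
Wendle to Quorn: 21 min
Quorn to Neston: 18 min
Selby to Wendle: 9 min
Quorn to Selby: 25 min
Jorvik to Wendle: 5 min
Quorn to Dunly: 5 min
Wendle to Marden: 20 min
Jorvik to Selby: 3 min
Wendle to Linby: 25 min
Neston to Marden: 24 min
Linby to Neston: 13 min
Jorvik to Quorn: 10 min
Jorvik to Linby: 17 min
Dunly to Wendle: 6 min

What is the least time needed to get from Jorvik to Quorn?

Shortest distances from Jorvik:
Jorvik: 0
Selby: 3  (via Jorvik)
Wendle: 5  (via Jorvik)
Quorn: 10  (via Jorvik)
Shortest route: Jorvik–Quorn = 10 min.

10 min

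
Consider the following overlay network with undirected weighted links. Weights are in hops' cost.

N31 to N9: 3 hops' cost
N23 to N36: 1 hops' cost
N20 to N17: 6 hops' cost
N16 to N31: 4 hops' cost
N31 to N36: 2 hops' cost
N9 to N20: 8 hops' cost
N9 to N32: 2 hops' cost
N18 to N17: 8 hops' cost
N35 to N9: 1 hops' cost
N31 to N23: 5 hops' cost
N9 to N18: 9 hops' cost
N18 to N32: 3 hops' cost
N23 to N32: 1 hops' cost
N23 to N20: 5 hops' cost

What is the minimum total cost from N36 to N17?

12 hops' cost

Shortest distances from N36:
N36: 0
N23: 1  (via N36)
N32: 2  (via N23)
N31: 2  (via N36)
N9: 4  (via N32)
N35: 5  (via N9)
N18: 5  (via N32)
N16: 6  (via N31)
N20: 6  (via N23)
N17: 12  (via N20)
Shortest route: N36–N23–N20–N17 = 12 hops' cost.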